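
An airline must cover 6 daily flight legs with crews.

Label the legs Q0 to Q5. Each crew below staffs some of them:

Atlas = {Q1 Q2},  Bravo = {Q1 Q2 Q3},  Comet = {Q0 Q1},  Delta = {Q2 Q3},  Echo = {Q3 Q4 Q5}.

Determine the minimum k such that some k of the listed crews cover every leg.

3

Take {Atlas, Comet, Echo}. Their union is {Q0, Q1, Q2, Q3, Q4, Q5}, which is all 6 legs.
Only Comet contains Q0, so Comet is forced; the remaining 4 legs need at least 2 more crews (each remaining crew adds at most 3) — so at least 3 crews are needed, and 3 is optimal.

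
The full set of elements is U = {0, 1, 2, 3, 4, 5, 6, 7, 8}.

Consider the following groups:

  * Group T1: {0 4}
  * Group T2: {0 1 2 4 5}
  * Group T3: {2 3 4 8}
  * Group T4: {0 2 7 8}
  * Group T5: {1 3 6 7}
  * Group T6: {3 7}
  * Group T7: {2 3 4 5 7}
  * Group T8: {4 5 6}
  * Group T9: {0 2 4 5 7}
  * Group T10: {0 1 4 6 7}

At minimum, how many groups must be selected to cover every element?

3

T3, T9, and T10 cover everything between them: the union {0, 1, 2, 3, 4, 5, 6, 7, 8} is all of U.
No 2 of the 10 groups cover everything (all 45 combinations miss at least one element), so 3 is optimal.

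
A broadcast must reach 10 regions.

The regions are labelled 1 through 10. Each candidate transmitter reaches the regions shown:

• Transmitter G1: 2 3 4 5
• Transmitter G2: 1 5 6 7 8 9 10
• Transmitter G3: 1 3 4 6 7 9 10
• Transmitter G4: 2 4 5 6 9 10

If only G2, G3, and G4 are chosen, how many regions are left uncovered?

Union of G2, G3, G4 = {1, 2, 3, 4, 5, 6, 7, 8, 9, 10} — that's every region, so 0 are uncovered.

0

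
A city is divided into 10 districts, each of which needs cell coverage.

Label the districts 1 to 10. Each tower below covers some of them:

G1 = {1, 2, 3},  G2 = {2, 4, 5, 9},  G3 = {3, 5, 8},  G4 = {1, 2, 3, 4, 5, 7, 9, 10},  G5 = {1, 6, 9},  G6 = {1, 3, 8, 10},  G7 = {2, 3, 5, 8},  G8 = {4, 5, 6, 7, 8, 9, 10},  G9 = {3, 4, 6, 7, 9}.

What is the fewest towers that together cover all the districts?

G1 and G8 together: G1 ∪ G8 = {1, 2, 3, 4, 5, 6, 7, 8, 9, 10} — every district is covered.
No single tower has all 10 districts (the largest, G4, has 8), so 2 is optimal.

2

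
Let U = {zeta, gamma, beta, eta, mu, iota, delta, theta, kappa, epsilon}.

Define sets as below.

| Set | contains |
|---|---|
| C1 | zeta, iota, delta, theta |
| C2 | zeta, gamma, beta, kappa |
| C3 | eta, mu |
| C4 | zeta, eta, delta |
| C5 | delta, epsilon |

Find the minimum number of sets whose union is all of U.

C1, C2, C3, and C5 cover everything between them: the union {zeta, gamma, beta, eta, mu, iota, delta, theta, kappa, epsilon} is all of U.
No 3 of the 5 sets cover everything (all 10 combinations miss at least one item), so 4 is optimal.

4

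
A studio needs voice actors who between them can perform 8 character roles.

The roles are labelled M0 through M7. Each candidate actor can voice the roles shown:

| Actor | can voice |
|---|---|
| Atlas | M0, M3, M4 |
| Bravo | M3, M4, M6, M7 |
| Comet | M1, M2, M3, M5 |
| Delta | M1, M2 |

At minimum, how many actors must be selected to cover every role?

3

Take {Atlas, Bravo, Comet}. Their union is {M0, M1, M2, M3, M4, M5, M6, M7}, which is all 8 roles.
Only Atlas contains M0, so Atlas is forced; the remaining 5 roles need at least 2 more actors (each remaining actor adds at most 3) — so at least 3 actors are needed, and 3 is optimal.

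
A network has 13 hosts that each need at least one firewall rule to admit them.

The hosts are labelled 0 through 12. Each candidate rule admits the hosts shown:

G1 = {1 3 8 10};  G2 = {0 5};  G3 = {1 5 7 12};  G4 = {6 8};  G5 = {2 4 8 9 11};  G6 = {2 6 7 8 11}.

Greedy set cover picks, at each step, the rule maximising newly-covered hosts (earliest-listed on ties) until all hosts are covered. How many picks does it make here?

5

Greedy: pick G5 (covers 5 new) → pick G3 (covers 4 new) → pick G1 (covers 2 new) → pick G2 (covers 1 new) → pick G4 (covers 1 new). Total picks: 5.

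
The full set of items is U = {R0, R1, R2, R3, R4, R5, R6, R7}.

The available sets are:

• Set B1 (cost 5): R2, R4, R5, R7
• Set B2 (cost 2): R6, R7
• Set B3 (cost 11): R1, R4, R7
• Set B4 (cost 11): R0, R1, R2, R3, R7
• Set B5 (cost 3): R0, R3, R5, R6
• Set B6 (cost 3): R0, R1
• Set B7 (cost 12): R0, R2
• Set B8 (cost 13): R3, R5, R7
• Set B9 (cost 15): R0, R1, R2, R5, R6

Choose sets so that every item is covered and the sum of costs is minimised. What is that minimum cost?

11

B1, B5, B6 together cover every item (B1 ∪ B5 ∪ B6 = {R0, R1, R2, R3, R4, R5, R6, R7}); total cost 5 + 3 + 3 = 11.
No covering selection has total cost below 11.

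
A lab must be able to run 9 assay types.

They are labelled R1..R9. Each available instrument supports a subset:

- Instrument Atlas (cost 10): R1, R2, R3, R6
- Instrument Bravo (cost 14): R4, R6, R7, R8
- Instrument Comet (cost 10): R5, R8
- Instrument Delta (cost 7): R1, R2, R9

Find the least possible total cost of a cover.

41

Atlas, Bravo, Comet, Delta together cover every assay (Atlas ∪ Bravo ∪ Comet ∪ Delta = {R1, R2, R3, R4, R5, R6, R7, R8, R9}); total cost 10 + 14 + 10 + 7 = 41.
No covering selection has total cost below 41.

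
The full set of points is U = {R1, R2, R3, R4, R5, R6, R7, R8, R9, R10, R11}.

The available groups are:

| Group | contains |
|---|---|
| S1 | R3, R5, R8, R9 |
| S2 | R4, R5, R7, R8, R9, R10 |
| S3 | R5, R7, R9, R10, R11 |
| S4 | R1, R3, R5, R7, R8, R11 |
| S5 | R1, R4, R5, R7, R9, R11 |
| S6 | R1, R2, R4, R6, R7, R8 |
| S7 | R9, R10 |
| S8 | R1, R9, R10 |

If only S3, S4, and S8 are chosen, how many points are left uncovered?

Union of S3, S4, S8 = {R1, R3, R5, R7, R8, R9, R10, R11}.
Not covered: R2, R4, R6 — 3 points.

3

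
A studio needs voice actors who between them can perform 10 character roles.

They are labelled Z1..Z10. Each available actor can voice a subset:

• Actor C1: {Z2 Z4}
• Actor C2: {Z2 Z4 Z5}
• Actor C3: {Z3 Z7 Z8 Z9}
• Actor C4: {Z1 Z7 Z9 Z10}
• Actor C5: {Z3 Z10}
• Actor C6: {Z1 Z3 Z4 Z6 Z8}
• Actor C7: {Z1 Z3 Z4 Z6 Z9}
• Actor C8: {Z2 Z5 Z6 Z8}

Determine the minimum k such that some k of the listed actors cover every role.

3

C2 and C4 and C6 together: C2 ∪ C4 ∪ C6 = {Z1, Z2, Z3, Z4, Z5, Z6, Z7, Z8, Z9, Z10} — every role is covered.
No 2 of the 8 actors cover everything (all 28 combinations miss at least one role), so 3 is optimal.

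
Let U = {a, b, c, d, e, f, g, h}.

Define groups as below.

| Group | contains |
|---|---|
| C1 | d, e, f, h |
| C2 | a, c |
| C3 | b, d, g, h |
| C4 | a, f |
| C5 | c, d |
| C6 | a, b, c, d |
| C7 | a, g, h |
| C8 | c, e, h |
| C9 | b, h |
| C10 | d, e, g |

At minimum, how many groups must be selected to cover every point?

3

C1 and C6 and C7 together: C1 ∪ C6 ∪ C7 = {a, b, c, d, e, f, g, h} — every point is covered.
No 2 of the 10 groups cover everything (all 45 combinations miss at least one point), so 3 is optimal.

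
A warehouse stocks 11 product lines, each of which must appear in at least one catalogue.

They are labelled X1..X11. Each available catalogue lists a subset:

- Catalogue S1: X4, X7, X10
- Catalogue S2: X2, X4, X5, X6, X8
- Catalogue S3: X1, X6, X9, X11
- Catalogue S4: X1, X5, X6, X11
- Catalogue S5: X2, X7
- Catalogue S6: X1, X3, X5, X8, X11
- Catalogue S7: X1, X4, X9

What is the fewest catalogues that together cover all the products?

S1 and S2 and S3 and S6 together: S1 ∪ S2 ∪ S3 ∪ S6 = {X1, X2, X3, X4, X5, X6, X7, X8, X9, X10, X11} — every product is covered.
No 3 of the 7 catalogues cover everything (all 35 combinations miss at least one product), so 4 is optimal.

4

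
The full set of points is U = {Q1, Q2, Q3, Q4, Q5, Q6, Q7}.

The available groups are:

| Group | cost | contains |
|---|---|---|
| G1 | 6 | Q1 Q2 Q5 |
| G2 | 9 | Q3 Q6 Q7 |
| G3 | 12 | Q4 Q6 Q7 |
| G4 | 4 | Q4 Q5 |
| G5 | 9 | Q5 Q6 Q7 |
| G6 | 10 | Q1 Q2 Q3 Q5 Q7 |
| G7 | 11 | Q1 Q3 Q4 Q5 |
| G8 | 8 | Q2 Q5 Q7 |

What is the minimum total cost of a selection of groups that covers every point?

19

G1, G2, G4 together cover every point (G1 ∪ G2 ∪ G4 = {Q1, Q2, Q3, Q4, Q5, Q6, Q7}); total cost 6 + 9 + 4 = 19.
No covering selection has total cost below 19.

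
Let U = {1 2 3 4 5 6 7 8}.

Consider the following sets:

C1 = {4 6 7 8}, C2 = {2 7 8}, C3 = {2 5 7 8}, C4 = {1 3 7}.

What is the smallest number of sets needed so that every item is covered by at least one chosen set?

C1 and C3 and C4 together: C1 ∪ C3 ∪ C4 = {1, 2, 3, 4, 5, 6, 7, 8} — every item is covered.
Only C4 contains 1, so C4 is forced; the remaining 5 items need at least 2 more sets (each remaining set adds at most 3) — so at least 3 sets are needed, and 3 is optimal.

3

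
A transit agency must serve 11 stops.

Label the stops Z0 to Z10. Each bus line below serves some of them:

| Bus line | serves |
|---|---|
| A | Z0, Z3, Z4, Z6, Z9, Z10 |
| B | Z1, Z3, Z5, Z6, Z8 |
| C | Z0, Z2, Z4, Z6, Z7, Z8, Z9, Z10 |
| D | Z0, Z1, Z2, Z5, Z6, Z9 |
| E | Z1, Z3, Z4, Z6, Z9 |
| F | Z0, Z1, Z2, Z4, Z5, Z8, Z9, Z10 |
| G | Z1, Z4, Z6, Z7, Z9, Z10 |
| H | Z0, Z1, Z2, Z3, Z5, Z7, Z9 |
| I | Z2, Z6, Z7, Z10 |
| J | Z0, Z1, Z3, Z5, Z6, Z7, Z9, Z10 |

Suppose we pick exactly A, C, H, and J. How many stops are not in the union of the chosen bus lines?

0

Union of A, C, H, J = {Z0, Z1, Z2, Z3, Z4, Z5, Z6, Z7, Z8, Z9, Z10} — that's every stop, so 0 are uncovered.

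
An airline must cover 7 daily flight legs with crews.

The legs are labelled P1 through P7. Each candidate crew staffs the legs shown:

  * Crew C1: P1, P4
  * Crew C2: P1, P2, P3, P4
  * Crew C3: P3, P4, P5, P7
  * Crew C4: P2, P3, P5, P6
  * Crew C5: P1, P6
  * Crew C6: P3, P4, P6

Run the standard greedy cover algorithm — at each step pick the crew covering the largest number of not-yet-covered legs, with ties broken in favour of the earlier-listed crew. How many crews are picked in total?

3

Greedy: pick C2 (covers 4 new) → pick C3 (covers 2 new) → pick C4 (covers 1 new). Total picks: 3.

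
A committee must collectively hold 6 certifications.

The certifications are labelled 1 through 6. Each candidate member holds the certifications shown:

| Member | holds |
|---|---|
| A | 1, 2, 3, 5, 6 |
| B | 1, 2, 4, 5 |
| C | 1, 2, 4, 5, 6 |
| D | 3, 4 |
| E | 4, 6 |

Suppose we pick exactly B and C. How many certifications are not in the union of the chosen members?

Union of B, C = {1, 2, 4, 5, 6}.
Not covered: 3 — 1 certification.

1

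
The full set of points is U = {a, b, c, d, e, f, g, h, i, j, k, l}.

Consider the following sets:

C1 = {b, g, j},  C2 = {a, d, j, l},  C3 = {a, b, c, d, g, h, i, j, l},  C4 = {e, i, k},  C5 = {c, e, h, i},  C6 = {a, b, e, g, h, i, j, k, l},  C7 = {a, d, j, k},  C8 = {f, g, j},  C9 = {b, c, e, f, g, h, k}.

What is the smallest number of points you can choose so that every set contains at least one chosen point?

T = {e, j} meets every set (each contains at least one member of T), and |T| = 2.
The sets C2, C4 are pairwise disjoint, so any hitting set needs a separate point for each — at least 2. Hence 2 is optimal.

2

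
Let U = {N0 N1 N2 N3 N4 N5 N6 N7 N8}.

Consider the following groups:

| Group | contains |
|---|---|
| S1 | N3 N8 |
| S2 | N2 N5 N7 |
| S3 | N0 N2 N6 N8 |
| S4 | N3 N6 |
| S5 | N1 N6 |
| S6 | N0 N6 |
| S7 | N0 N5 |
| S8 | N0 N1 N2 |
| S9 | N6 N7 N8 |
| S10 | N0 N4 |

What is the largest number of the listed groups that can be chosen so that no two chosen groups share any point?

4

S1, S2, S5, S10 are pairwise disjoint (S1={N3,N8}; S2={N2,N5,N7}; S5={N1,N6}; S10={N0,N4}).
Every remaining group overlaps one of these, and no 5 of the listed groups are pairwise disjoint, so 4 is the maximum.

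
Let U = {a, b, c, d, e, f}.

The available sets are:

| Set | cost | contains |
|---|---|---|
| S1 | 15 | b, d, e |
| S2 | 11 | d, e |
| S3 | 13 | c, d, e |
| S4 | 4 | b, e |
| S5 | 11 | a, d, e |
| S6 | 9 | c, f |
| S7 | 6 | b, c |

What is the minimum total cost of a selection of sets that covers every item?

24

S4, S5, S6 together cover every item (S4 ∪ S5 ∪ S6 = {a, b, c, d, e, f}); total cost 4 + 11 + 9 = 24.
No covering selection has total cost below 24.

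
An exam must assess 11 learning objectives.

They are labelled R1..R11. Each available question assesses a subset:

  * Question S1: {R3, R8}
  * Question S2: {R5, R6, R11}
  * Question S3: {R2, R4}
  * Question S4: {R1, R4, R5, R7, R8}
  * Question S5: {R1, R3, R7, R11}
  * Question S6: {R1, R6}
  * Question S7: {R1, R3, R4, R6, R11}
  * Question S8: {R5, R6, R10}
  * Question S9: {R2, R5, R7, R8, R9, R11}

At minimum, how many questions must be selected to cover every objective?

S7 and S8 and S9 together: S7 ∪ S8 ∪ S9 = {R1, R2, R3, R4, R5, R6, R7, R8, R9, R10, R11} — every objective is covered.
Only S9 contains R9, so S9 is forced; the remaining 5 objectives need at least 2 more questions (each remaining question adds at most 4) — so at least 3 questions are needed, and 3 is optimal.

3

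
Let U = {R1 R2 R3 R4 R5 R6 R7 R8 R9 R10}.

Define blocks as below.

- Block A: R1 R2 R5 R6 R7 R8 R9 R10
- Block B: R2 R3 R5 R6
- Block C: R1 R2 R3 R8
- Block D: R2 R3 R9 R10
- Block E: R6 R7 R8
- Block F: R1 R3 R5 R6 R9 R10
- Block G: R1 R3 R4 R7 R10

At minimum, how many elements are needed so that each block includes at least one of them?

2

The 2 elements {R3, R8} hit every block.
The blocks D, E are pairwise disjoint, so any hitting set needs a separate element for each — at least 2. Hence 2 is optimal.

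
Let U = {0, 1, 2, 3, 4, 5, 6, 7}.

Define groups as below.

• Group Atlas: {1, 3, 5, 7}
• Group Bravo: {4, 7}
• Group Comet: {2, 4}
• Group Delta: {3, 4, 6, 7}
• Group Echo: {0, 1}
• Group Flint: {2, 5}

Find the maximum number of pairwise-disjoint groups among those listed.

3

Bravo, Echo, Flint are pairwise disjoint (Bravo={4,7}; Echo={0,1}; Flint={2,5}).
Every remaining group overlaps one of these, and no 4 of the listed groups are pairwise disjoint, so 3 is the maximum.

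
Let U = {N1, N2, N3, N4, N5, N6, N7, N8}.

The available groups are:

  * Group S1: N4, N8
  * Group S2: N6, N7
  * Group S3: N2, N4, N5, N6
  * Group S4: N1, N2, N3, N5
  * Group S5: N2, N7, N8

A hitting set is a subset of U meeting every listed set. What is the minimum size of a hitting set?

3

Take H = {N1, N6, N8}. Each listed group contains at least one of these, so H is a hitting set of size 3.
The groups S1, S2, S4 are pairwise disjoint, so any hitting set needs a separate element for each — at least 3. Hence 3 is optimal.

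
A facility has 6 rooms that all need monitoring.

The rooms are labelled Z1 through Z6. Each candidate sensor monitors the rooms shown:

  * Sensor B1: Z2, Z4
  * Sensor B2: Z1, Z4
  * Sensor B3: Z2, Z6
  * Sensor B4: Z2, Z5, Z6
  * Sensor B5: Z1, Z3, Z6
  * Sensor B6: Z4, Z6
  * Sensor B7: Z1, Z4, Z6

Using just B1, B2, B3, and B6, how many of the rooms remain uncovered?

Union of B1, B2, B3, B6 = {Z1, Z2, Z4, Z6}.
Not covered: Z3, Z5 — 2 rooms.

2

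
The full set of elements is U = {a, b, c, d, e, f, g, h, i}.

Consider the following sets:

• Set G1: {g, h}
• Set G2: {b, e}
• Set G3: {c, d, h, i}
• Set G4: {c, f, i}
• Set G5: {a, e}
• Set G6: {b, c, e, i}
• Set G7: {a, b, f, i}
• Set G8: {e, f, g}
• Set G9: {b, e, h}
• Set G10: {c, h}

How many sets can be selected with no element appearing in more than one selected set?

G1, G2, G4 are pairwise disjoint (G1={g,h}; G2={b,e}; G4={c,f,i}).
Every remaining set overlaps one of these, and no 4 of the listed sets are pairwise disjoint, so 3 is the maximum.

3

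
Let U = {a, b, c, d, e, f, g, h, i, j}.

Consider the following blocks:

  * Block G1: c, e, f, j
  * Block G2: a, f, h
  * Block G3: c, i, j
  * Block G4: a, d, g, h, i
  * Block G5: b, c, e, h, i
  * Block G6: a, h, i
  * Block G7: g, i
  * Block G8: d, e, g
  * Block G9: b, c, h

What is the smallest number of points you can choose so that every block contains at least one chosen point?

3

Take T = {c, g, h}. Each listed block contains at least one of these, so T is a hitting set of size 3.
The blocks G2, G3, G8 are pairwise disjoint, so any hitting set needs a separate point for each — at least 3. Hence 3 is optimal.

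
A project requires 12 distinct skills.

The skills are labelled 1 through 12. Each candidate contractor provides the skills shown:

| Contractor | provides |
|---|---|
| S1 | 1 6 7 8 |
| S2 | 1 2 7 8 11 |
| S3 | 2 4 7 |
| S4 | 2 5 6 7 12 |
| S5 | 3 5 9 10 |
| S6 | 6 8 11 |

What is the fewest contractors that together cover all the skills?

Take {S2, S3, S4, S5}. Their union is {1, 2, 3, 4, 5, 6, 7, 8, 9, 10, 11, 12}, which is all 12 skills.
Only S3 contains 4, so S3 is forced; the remaining 9 skills need at least 3 more contractors (each remaining contractor adds at most 4) — so at least 4 contractors are needed, and 4 is optimal.

4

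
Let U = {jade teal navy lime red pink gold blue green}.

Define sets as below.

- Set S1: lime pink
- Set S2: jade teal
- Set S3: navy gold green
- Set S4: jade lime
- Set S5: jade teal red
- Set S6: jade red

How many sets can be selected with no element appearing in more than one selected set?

S1, S2, S3 are pairwise disjoint (S1={lime,pink}; S2={jade,teal}; S3={navy,gold,green}).
Every remaining set overlaps one of these, and no 4 of the listed sets are pairwise disjoint, so 3 is the maximum.

3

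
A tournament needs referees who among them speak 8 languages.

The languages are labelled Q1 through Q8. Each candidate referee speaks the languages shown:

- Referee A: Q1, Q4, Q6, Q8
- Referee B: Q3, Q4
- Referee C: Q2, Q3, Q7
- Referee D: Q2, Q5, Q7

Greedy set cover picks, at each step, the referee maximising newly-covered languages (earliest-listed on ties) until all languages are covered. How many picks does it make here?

3

Greedy: pick A (covers 4 new) → pick C (covers 3 new) → pick D (covers 1 new). Total picks: 3.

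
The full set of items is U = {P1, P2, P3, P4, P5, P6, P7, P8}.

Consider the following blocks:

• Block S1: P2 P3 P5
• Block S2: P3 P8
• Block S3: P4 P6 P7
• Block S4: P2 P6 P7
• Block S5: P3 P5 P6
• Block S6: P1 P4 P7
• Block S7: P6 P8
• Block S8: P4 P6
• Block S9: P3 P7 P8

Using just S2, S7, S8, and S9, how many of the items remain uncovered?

3

Union of S2, S7, S8, S9 = {P3, P4, P6, P7, P8}.
Not covered: P1, P2, P5 — 3 items.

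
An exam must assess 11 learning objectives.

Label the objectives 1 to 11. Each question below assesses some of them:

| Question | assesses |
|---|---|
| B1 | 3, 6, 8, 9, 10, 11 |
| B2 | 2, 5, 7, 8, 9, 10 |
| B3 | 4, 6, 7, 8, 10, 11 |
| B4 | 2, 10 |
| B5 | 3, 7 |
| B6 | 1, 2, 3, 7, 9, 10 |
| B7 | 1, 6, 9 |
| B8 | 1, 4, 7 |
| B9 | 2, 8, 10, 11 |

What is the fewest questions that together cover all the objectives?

3

B2 and B3 and B6 together: B2 ∪ B3 ∪ B6 = {1, 2, 3, 4, 5, 6, 7, 8, 9, 10, 11} — every objective is covered.
Only B2 contains 5, so B2 is forced; the remaining 5 objectives need at least 2 more questions (each remaining question adds at most 3) — so at least 3 questions are needed, and 3 is optimal.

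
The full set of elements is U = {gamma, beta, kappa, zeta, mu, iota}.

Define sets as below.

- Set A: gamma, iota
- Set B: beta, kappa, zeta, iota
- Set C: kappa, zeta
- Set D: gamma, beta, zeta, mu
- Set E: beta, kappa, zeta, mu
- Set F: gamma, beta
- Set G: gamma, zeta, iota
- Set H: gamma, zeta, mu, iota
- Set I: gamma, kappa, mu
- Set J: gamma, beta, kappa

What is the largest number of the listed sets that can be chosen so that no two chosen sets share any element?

2

A, E are pairwise disjoint (A={gamma,iota}; E={beta,kappa,zeta,mu}).
Every remaining set overlaps one of these, and no 3 of the listed sets are pairwise disjoint, so 2 is the maximum.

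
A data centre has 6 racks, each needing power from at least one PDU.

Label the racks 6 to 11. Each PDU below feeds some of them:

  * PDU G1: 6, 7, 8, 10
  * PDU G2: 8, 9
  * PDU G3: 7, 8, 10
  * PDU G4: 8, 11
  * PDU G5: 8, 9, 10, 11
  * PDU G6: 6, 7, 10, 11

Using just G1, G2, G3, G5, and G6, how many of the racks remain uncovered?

0

Union of G1, G2, G3, G5, G6 = {6, 7, 8, 9, 10, 11} — that's every rack, so 0 are uncovered.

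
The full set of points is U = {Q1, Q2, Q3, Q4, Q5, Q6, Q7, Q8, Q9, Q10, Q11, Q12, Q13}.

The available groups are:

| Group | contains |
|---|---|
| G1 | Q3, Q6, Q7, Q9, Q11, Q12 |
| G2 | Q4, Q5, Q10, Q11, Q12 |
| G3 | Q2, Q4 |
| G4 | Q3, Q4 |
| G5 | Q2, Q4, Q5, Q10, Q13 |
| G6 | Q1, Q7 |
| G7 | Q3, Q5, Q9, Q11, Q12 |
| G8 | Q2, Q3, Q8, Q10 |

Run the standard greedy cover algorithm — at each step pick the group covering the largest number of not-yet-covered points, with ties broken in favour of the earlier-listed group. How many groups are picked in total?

Greedy: pick G1 (covers 6 new) → pick G5 (covers 5 new) → pick G6 (covers 1 new) → pick G8 (covers 1 new). Total picks: 4.

4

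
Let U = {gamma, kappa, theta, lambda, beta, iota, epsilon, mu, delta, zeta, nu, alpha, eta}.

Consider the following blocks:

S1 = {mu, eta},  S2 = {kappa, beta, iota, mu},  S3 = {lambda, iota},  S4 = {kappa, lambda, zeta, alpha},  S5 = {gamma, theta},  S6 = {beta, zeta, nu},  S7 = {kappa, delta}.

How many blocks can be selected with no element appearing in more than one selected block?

5

S1, S3, S5, S6, S7 are pairwise disjoint (S1={mu,eta}; S3={lambda,iota}; S5={gamma,theta}; S6={beta,zeta,nu}; S7={kappa,delta}).
Every remaining block overlaps one of these, and no 6 of the listed blocks are pairwise disjoint, so 5 is the maximum.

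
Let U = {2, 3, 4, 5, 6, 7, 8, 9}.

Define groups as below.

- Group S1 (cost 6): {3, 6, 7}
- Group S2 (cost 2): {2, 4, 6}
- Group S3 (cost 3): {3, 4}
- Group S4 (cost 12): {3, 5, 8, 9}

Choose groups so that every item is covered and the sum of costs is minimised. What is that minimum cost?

20

S1, S2, S4 together cover every item (S1 ∪ S2 ∪ S4 = {2, 3, 4, 5, 6, 7, 8, 9}); total cost 6 + 2 + 12 = 20.
No covering selection has total cost below 20.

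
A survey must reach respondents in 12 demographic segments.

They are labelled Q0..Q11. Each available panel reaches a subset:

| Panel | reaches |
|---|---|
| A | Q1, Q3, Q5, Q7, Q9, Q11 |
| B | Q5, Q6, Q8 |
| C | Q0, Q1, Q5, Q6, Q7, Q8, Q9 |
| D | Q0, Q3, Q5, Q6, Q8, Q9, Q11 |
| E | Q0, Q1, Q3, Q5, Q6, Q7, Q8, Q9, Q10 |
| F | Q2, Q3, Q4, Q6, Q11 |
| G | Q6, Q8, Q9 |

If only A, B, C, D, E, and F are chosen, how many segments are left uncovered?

0

Union of A, B, C, D, E, F = {Q0, Q1, Q2, Q3, Q4, Q5, Q6, Q7, Q8, Q9, Q10, Q11} — that's every segment, so 0 are uncovered.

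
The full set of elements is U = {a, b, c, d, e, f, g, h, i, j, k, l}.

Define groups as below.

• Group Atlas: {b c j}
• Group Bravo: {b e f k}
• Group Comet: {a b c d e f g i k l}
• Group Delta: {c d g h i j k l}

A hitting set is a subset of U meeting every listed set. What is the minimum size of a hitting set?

2

T = {b, i} meets every group (each contains at least one member of T), and |T| = 2.
No single element lies in every group, so at least 2 are needed and 2 is optimal.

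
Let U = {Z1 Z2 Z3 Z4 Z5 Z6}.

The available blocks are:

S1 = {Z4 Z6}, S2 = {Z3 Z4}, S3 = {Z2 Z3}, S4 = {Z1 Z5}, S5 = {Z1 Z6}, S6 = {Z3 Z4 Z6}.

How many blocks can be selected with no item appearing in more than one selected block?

S1, S3, S4 are pairwise disjoint (S1={Z4,Z6}; S3={Z2,Z3}; S4={Z1,Z5}).
Every remaining block overlaps one of these, and no 4 of the listed blocks are pairwise disjoint, so 3 is the maximum.

3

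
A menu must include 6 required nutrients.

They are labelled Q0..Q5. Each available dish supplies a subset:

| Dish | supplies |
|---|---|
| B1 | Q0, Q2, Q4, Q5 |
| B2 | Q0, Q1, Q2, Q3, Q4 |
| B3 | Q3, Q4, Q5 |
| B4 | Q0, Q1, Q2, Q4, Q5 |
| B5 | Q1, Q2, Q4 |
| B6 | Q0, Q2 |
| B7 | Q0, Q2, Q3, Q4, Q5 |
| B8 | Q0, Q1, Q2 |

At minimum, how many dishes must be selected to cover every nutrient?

2

B3 and B4 together: B3 ∪ B4 = {Q0, Q1, Q2, Q3, Q4, Q5} — every nutrient is covered.
No single dish has all 6 nutrients (the largest, B2, has 5), so 2 is optimal.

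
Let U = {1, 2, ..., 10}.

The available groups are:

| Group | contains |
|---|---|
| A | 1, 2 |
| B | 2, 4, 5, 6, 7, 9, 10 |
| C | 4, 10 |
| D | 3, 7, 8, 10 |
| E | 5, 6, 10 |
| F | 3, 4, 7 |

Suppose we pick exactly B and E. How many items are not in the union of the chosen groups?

3

Union of B, E = {2, 4, 5, 6, 7, 9, 10}.
Not covered: 1, 3, 8 — 3 items.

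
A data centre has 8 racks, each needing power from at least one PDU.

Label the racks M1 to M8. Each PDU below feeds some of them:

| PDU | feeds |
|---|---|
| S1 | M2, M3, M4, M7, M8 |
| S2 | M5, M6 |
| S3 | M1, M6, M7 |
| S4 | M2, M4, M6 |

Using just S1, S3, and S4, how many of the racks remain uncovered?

1

Union of S1, S3, S4 = {M1, M2, M3, M4, M6, M7, M8}.
Not covered: M5 — 1 rack.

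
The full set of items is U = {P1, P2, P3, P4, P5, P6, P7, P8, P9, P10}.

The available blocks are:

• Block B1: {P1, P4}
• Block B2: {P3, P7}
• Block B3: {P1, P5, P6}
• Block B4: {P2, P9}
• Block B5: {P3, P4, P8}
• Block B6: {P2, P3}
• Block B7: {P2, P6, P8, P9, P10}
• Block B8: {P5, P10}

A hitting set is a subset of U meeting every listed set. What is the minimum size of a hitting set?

The 4 items {P2, P3, P4, P5} hit every block.
The blocks B1, B2, B4, B8 are pairwise disjoint, so any hitting set needs a separate item for each — at least 4. Hence 4 is optimal.

4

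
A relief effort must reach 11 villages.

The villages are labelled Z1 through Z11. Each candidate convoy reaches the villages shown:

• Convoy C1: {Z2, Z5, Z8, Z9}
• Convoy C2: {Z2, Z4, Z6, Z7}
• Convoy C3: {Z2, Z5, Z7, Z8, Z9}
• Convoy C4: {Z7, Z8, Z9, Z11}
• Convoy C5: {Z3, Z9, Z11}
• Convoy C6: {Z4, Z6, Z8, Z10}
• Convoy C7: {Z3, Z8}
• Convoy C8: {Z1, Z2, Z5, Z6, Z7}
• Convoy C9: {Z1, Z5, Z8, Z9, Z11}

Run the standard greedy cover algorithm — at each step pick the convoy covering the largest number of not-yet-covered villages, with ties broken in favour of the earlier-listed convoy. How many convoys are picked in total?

4

Greedy: pick C3 (covers 5 new) → pick C6 (covers 3 new) → pick C5 (covers 2 new) → pick C8 (covers 1 new). Total picks: 4.
(The true minimum cover uses only 3 convoys, so greedy is not optimal here.)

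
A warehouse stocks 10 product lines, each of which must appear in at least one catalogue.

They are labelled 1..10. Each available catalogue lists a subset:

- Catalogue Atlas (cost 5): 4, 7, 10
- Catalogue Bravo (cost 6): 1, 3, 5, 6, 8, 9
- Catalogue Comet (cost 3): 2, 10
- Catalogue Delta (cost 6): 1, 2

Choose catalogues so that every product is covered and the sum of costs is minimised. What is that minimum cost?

Atlas, Bravo, Comet together cover every product (Atlas ∪ Bravo ∪ Comet = {1, 2, 3, 4, 5, 6, 7, 8, 9, 10}); total cost 5 + 6 + 3 = 14.
No covering selection has total cost below 14.

14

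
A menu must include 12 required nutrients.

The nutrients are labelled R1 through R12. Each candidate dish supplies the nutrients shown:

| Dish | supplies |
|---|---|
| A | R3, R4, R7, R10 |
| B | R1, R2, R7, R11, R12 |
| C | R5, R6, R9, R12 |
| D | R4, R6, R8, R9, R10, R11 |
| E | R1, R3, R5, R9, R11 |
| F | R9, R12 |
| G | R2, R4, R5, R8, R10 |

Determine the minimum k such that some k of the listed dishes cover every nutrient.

Take {B, D, E}. Their union is {R1, R2, R3, R4, R5, R6, R7, R8, R9, R10, R11, R12}, which is all 12 nutrients.
No 2 of the 7 dishes cover everything (all 21 combinations miss at least one nutrient), so 3 is optimal.

3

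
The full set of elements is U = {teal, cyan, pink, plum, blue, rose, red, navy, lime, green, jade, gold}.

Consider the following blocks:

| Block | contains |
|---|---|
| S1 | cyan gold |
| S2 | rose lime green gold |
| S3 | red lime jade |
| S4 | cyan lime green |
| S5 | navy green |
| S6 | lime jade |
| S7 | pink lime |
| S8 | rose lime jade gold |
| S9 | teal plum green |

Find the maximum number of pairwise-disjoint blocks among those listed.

3

S1, S6, S9 are pairwise disjoint (S1={cyan,gold}; S6={lime,jade}; S9={teal,plum,green}).
Every remaining block overlaps one of these, and no 4 of the listed blocks are pairwise disjoint, so 3 is the maximum.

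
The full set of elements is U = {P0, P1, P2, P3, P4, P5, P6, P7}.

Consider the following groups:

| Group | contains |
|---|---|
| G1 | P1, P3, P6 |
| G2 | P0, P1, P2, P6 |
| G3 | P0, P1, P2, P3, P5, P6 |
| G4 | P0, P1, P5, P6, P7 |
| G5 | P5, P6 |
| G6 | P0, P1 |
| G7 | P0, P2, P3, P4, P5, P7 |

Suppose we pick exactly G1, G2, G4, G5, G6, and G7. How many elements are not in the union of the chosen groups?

0

Union of G1, G2, G4, G5, G6, G7 = {P0, P1, P2, P3, P4, P5, P6, P7} — that's every element, so 0 are uncovered.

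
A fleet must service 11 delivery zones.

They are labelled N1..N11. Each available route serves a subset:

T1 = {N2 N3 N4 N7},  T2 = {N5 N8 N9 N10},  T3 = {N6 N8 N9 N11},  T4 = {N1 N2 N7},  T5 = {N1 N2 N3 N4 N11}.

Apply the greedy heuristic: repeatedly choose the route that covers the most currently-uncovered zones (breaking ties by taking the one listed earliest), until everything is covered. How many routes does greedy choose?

Greedy: pick T5 (covers 5 new) → pick T2 (covers 4 new) → pick T1 (covers 1 new) → pick T3 (covers 1 new). Total picks: 4.

4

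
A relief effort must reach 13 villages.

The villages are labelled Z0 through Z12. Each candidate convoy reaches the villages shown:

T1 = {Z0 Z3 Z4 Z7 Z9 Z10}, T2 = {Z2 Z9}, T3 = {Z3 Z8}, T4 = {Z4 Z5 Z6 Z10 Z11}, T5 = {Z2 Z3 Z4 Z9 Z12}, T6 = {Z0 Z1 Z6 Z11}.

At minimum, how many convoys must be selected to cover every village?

5

Take {T1, T3, T4, T5, T6}. Their union is {Z0, Z1, Z2, Z3, Z4, Z5, Z6, Z7, Z8, Z9, Z10, Z11, Z12}, which is all 13 villages.
No 4 of the 6 convoys cover everything (all 15 combinations miss at least one village), so 5 is optimal.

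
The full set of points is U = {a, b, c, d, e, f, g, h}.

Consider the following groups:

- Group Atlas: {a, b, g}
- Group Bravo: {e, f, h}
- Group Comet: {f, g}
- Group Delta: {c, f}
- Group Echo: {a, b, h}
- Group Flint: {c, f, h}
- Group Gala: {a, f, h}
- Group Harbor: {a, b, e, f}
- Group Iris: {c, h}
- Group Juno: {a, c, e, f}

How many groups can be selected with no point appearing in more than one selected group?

Delta, Echo are pairwise disjoint (Delta={c,f}; Echo={a,b,h}).
Every remaining group overlaps one of these, and no 3 of the listed groups are pairwise disjoint, so 2 is the maximum.

2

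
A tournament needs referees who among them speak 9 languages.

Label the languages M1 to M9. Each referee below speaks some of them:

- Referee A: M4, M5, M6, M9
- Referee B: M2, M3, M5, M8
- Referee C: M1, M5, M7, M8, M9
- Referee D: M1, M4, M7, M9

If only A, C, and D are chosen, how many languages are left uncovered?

2

Union of A, C, D = {M1, M4, M5, M6, M7, M8, M9}.
Not covered: M2, M3 — 2 languages.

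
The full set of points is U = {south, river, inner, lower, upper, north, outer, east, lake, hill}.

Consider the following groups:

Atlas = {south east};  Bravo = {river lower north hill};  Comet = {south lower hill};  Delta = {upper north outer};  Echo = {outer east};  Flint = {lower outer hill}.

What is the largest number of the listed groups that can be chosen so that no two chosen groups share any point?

Atlas, Flint are pairwise disjoint (Atlas={south,east}; Flint={lower,outer,hill}).
Every remaining group overlaps one of these, and no 3 of the listed groups are pairwise disjoint, so 2 is the maximum.

2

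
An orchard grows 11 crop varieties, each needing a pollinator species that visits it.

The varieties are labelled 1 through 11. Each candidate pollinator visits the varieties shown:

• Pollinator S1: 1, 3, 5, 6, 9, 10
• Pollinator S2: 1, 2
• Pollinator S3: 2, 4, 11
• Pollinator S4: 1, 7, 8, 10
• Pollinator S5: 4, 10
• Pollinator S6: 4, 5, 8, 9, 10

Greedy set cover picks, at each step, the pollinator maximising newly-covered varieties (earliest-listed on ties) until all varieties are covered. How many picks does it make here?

3

Greedy: pick S1 (covers 6 new) → pick S3 (covers 3 new) → pick S4 (covers 2 new). Total picks: 3.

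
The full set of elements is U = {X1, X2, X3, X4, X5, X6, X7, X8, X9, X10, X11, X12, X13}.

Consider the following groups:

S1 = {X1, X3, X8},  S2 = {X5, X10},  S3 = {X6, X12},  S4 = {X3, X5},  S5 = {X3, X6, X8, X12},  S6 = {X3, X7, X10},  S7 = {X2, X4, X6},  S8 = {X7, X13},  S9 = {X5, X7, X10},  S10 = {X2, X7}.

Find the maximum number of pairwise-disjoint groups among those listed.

S1, S2, S7, S8 are pairwise disjoint (S1={X1,X3,X8}; S2={X5,X10}; S7={X2,X4,X6}; S8={X7,X13}).
Every remaining group overlaps one of these, and no 5 of the listed groups are pairwise disjoint, so 4 is the maximum.

4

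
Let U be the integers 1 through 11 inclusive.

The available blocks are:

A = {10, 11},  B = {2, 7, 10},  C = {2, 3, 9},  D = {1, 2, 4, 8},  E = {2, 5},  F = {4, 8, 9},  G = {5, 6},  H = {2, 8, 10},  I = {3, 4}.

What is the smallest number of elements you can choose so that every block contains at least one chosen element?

4

The 4 elements {3, 4, 5, 10} hit every block.
No choice of 3 elements meets every block, so 4 is the minimum.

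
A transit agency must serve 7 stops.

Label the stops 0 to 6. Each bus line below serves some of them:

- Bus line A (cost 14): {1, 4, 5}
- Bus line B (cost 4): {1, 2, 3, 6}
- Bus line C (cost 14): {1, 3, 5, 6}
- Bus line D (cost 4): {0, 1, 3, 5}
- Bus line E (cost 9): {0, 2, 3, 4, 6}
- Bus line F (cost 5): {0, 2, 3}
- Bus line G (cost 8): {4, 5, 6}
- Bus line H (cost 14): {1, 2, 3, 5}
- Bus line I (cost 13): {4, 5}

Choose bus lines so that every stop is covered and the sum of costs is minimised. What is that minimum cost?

13

D, E together cover every stop (D ∪ E = {0, 1, 2, 3, 4, 5, 6}); total cost 4 + 9 = 13.
The greedy pick B, D, G costs 16; no covering selection beats 13.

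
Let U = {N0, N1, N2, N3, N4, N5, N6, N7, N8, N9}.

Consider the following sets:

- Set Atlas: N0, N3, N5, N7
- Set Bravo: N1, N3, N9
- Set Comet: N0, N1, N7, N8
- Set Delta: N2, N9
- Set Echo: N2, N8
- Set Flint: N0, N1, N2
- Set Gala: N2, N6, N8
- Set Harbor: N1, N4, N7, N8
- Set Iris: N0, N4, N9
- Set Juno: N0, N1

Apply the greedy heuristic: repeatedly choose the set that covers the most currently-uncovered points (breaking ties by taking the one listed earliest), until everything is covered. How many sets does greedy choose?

4

Greedy: pick Atlas (covers 4 new) → pick Gala (covers 3 new) → pick Bravo (covers 2 new) → pick Harbor (covers 1 new). Total picks: 4.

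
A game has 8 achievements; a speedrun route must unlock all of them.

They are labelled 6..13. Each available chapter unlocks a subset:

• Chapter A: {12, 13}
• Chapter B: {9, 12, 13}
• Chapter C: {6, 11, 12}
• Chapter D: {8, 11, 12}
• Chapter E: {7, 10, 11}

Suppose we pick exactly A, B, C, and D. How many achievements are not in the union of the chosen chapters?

Union of A, B, C, D = {6, 8, 9, 11, 12, 13}.
Not covered: 7, 10 — 2 achievements.

2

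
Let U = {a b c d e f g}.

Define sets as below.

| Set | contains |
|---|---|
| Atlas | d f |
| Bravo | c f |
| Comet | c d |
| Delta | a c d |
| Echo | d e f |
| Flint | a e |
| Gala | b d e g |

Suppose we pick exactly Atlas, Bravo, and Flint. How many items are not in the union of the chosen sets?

2

Union of Atlas, Bravo, Flint = {a, c, d, e, f}.
Not covered: b, g — 2 items.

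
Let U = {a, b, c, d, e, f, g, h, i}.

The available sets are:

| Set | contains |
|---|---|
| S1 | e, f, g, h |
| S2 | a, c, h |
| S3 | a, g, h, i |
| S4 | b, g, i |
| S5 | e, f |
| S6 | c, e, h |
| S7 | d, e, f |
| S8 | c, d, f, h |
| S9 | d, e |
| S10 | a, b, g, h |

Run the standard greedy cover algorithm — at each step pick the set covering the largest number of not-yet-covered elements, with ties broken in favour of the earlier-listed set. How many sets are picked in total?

4

Greedy: pick S1 (covers 4 new) → pick S2 (covers 2 new) → pick S4 (covers 2 new) → pick S7 (covers 1 new). Total picks: 4.
(The true minimum cover uses only 3 sets, so greedy is not optimal here.)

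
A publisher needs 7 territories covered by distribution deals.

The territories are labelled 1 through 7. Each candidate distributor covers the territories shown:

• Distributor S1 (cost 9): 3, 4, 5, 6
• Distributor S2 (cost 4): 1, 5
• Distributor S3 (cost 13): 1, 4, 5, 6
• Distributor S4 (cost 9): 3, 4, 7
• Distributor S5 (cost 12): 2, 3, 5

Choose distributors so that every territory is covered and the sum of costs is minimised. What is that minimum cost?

34

S1, S2, S4, S5 together cover every territory (S1 ∪ S2 ∪ S4 ∪ S5 = {1, 2, 3, 4, 5, 6, 7}); total cost 9 + 4 + 9 + 12 = 34.
No covering selection has total cost below 34.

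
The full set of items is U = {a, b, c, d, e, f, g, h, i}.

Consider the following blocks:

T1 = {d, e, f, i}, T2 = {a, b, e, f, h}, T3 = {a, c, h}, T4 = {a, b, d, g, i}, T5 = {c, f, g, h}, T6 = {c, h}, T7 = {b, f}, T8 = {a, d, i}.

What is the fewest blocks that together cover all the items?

Take {T1, T2, T5}. Their union is {a, b, c, d, e, f, g, h, i}, which is all 9 items.
No 2 of the 8 blocks cover everything (all 28 combinations miss at least one item), so 3 is optimal.

3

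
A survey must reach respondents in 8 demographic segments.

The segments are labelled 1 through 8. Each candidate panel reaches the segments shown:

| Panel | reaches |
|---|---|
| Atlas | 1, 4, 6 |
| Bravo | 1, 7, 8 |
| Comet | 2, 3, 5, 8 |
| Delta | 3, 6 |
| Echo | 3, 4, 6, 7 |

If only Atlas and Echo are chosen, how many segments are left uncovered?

3

Union of Atlas, Echo = {1, 3, 4, 6, 7}.
Not covered: 2, 5, 8 — 3 segments.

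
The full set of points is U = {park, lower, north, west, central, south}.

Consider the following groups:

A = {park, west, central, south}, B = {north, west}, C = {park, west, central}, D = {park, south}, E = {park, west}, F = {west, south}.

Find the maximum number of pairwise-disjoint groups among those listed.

B, D are pairwise disjoint (B={north,west}; D={park,south}).
Every remaining group overlaps one of these, and no 3 of the listed groups are pairwise disjoint, so 2 is the maximum.

2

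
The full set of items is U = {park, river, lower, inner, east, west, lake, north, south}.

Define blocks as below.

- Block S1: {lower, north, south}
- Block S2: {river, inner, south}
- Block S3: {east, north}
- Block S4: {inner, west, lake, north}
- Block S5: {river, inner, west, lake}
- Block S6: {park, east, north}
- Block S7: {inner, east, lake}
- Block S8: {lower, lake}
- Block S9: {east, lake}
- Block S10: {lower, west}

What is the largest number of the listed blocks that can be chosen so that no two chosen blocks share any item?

3

S2, S6, S10 are pairwise disjoint (S2={river,inner,south}; S6={park,east,north}; S10={lower,west}).
Every remaining block overlaps one of these, and no 4 of the listed blocks are pairwise disjoint, so 3 is the maximum.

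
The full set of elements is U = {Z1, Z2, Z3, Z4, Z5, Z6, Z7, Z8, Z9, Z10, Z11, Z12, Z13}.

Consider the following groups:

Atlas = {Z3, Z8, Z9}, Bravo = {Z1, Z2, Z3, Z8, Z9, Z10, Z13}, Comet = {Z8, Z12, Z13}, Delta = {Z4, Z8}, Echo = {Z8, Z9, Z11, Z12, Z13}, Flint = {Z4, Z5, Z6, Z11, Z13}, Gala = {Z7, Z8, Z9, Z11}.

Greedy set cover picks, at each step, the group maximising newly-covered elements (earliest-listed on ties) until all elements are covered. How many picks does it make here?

4

Greedy: pick Bravo (covers 7 new) → pick Flint (covers 4 new) → pick Comet (covers 1 new) → pick Gala (covers 1 new). Total picks: 4.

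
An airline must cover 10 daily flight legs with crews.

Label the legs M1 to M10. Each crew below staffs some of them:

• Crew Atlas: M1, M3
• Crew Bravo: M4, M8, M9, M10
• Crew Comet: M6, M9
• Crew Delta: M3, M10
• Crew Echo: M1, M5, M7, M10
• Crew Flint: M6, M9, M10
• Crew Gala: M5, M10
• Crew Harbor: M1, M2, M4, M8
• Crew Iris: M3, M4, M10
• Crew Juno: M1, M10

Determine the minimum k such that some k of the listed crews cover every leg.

4

Comet and Delta and Echo and Harbor together: Comet ∪ Delta ∪ Echo ∪ Harbor = {M1, M2, M3, M4, M5, M6, M7, M8, M9, M10} — every leg is covered.
No 3 of the 10 crews cover everything (all 120 combinations miss at least one leg), so 4 is optimal.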